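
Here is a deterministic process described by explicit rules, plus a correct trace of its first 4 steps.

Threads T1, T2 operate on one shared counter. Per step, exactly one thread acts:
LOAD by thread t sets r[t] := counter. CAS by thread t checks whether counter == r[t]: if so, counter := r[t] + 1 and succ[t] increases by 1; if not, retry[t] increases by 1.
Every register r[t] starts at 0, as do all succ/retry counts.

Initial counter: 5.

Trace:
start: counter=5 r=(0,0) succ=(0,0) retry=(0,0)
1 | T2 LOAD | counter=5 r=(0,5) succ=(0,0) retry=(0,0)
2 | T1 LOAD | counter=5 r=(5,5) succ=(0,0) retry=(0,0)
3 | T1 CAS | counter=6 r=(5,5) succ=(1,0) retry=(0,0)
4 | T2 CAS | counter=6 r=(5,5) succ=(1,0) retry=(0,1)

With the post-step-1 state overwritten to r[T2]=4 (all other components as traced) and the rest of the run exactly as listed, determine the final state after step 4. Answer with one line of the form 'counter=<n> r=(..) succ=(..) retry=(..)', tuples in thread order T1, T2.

counter=6 r=(5,4) succ=(1,0) retry=(0,1)

state after step 1 := counter=5 r=(0,4) succ=(0,0) retry=(0,0)
2 | T1 LOAD | counter=5 r=(5,4) succ=(0,0) retry=(0,0)
3 | T1 CAS | counter=6 r=(5,4) succ=(1,0) retry=(0,0)
4 | T2 CAS | counter=6 r=(5,4) succ=(1,0) retry=(0,1)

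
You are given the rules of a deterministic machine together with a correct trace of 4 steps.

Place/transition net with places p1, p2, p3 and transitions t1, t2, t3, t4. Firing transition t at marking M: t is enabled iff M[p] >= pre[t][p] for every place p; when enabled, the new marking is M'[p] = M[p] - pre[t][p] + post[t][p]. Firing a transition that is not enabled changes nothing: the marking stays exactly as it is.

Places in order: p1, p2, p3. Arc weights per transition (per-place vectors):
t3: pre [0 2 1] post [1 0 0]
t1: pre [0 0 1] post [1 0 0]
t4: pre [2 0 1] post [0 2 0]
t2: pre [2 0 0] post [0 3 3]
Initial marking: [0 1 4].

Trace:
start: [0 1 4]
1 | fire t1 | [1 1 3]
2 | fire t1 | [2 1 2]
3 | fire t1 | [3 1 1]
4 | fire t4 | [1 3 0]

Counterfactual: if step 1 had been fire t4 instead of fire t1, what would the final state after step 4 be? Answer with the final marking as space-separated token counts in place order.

0 3 1

(re-executing from step 1 with the substitution; state before step 1: [0 1 4])
1 | fire t4 | [0 1 4]
2 | fire t1 | [1 1 3]
3 | fire t1 | [2 1 2]
4 | fire t4 | [0 3 1]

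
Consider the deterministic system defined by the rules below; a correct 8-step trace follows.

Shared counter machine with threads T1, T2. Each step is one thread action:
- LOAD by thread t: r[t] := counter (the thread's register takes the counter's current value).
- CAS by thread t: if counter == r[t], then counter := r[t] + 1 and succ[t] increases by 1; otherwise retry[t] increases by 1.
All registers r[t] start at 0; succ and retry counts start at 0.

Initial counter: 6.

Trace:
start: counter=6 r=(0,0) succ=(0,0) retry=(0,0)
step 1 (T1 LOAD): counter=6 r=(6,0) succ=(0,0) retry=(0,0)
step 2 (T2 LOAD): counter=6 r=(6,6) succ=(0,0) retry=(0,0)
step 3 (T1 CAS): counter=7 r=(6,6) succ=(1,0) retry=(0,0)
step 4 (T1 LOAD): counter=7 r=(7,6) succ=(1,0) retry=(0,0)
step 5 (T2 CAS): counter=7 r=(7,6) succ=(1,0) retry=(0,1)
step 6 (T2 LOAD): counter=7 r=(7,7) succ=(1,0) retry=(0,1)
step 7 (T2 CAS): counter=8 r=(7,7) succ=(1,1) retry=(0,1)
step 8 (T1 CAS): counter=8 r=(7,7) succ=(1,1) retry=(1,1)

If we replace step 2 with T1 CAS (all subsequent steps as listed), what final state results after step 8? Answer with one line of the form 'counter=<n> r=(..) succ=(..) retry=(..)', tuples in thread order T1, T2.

(re-executing from step 2 with the substitution; state before step 2: counter=6 r=(6,0) succ=(0,0) retry=(0,0))
step 2 (T1 CAS): counter=7 r=(6,0) succ=(1,0) retry=(0,0)
step 3 (T1 CAS): counter=7 r=(6,0) succ=(1,0) retry=(1,0)
step 4 (T1 LOAD): counter=7 r=(7,0) succ=(1,0) retry=(1,0)
step 5 (T2 CAS): counter=7 r=(7,0) succ=(1,0) retry=(1,1)
step 6 (T2 LOAD): counter=7 r=(7,7) succ=(1,0) retry=(1,1)
step 7 (T2 CAS): counter=8 r=(7,7) succ=(1,1) retry=(1,1)
step 8 (T1 CAS): counter=8 r=(7,7) succ=(1,1) retry=(2,1)

counter=8 r=(7,7) succ=(1,1) retry=(2,1)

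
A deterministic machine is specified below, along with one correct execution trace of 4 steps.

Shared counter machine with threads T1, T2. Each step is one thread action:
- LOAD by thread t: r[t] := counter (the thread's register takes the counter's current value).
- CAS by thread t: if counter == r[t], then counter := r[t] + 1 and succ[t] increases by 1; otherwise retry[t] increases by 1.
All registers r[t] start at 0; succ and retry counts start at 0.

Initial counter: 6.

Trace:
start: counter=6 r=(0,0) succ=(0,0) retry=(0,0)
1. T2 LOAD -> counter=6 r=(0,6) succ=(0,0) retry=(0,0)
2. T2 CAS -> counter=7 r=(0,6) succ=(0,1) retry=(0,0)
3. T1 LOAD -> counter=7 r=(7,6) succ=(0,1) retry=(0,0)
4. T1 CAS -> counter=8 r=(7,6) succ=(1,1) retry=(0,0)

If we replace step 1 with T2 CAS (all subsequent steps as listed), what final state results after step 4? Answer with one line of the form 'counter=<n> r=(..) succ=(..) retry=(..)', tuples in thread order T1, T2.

counter=7 r=(6,0) succ=(1,0) retry=(0,2)

(re-executing from step 1 with the substitution; state before step 1: counter=6 r=(0,0) succ=(0,0) retry=(0,0))
1. T2 CAS -> counter=6 r=(0,0) succ=(0,0) retry=(0,1)
2. T2 CAS -> counter=6 r=(0,0) succ=(0,0) retry=(0,2)
3. T1 LOAD -> counter=6 r=(6,0) succ=(0,0) retry=(0,2)
4. T1 CAS -> counter=7 r=(6,0) succ=(1,0) retry=(0,2)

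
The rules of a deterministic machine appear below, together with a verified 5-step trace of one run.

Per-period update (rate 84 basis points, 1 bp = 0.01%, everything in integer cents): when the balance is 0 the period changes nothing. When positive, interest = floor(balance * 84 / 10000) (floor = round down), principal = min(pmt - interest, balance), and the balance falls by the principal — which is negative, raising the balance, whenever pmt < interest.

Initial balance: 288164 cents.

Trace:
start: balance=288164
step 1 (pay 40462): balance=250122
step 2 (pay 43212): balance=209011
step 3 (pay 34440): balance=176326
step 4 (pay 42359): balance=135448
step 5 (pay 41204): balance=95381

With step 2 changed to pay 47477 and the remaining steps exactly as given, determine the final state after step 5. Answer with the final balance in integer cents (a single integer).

91008

(re-executing from step 2 with the substitution; state before step 2: balance=250122)
step 2 (pay 47477): balance=204746
step 3 (pay 34440): balance=172025
step 4 (pay 42359): balance=131111
step 5 (pay 41204): balance=91008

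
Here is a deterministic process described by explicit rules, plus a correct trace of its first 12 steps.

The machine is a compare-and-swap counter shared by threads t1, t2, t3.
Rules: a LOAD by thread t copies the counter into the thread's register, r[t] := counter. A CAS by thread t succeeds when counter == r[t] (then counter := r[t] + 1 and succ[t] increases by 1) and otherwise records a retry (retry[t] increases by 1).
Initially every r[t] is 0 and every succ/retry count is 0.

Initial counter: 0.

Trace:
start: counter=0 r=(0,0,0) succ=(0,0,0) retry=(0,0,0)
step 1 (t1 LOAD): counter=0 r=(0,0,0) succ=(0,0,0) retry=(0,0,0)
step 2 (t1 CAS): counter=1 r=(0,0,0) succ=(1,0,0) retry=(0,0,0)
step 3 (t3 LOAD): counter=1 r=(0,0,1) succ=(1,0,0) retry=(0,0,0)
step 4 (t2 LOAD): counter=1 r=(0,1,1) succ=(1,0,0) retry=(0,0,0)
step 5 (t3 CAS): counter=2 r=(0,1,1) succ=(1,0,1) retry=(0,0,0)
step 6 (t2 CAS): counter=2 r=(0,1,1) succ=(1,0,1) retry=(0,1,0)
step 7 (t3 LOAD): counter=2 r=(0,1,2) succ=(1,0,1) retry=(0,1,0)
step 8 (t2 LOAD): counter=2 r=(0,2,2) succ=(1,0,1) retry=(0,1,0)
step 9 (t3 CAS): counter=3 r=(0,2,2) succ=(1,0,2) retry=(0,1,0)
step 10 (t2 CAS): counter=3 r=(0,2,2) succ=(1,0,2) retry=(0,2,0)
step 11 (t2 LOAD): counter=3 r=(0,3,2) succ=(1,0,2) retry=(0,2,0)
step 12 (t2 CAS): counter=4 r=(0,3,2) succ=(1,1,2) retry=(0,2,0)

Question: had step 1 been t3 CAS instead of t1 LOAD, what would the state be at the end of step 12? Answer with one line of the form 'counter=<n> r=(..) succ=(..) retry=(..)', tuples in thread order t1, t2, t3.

(re-executing from step 1 with the substitution; state before step 1: counter=0 r=(0,0,0) succ=(0,0,0) retry=(0,0,0))
step 1 (t3 CAS): counter=1 r=(0,0,0) succ=(0,0,1) retry=(0,0,0)
step 2 (t1 CAS): counter=1 r=(0,0,0) succ=(0,0,1) retry=(1,0,0)
step 3 (t3 LOAD): counter=1 r=(0,0,1) succ=(0,0,1) retry=(1,0,0)
step 4 (t2 LOAD): counter=1 r=(0,1,1) succ=(0,0,1) retry=(1,0,0)
step 5 (t3 CAS): counter=2 r=(0,1,1) succ=(0,0,2) retry=(1,0,0)
step 6 (t2 CAS): counter=2 r=(0,1,1) succ=(0,0,2) retry=(1,1,0)
step 7 (t3 LOAD): counter=2 r=(0,1,2) succ=(0,0,2) retry=(1,1,0)
step 8 (t2 LOAD): counter=2 r=(0,2,2) succ=(0,0,2) retry=(1,1,0)
step 9 (t3 CAS): counter=3 r=(0,2,2) succ=(0,0,3) retry=(1,1,0)
step 10 (t2 CAS): counter=3 r=(0,2,2) succ=(0,0,3) retry=(1,2,0)
step 11 (t2 LOAD): counter=3 r=(0,3,2) succ=(0,0,3) retry=(1,2,0)
step 12 (t2 CAS): counter=4 r=(0,3,2) succ=(0,1,3) retry=(1,2,0)

counter=4 r=(0,3,2) succ=(0,1,3) retry=(1,2,0)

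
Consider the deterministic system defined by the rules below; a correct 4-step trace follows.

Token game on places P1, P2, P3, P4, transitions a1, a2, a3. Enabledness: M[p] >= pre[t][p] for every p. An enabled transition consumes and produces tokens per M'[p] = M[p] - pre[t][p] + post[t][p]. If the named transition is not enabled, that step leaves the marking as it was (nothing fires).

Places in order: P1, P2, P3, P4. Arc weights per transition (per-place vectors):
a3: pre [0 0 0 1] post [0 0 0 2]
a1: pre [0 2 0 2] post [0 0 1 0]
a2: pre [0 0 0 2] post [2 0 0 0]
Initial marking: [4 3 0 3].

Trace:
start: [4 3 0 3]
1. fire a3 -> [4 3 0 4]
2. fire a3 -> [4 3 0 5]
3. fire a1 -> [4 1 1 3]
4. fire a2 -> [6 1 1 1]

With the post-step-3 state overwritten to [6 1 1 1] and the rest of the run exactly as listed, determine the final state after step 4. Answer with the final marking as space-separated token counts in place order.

6 1 1 1

state after step 3 := [6 1 1 1]
4. fire a2 -> [6 1 1 1]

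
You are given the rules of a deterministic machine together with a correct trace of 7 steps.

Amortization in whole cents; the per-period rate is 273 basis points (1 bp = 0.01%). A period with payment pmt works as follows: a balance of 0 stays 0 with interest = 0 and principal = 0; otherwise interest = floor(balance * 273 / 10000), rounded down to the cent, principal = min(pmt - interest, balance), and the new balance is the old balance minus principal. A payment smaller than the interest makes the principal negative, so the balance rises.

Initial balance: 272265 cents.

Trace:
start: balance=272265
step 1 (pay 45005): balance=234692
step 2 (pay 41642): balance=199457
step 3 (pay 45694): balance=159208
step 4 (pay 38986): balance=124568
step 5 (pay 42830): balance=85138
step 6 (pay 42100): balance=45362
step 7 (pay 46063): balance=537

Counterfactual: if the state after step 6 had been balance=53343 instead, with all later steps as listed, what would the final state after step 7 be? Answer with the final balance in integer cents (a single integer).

state after step 6 := balance=53343
step 7 (pay 46063): balance=8736

8736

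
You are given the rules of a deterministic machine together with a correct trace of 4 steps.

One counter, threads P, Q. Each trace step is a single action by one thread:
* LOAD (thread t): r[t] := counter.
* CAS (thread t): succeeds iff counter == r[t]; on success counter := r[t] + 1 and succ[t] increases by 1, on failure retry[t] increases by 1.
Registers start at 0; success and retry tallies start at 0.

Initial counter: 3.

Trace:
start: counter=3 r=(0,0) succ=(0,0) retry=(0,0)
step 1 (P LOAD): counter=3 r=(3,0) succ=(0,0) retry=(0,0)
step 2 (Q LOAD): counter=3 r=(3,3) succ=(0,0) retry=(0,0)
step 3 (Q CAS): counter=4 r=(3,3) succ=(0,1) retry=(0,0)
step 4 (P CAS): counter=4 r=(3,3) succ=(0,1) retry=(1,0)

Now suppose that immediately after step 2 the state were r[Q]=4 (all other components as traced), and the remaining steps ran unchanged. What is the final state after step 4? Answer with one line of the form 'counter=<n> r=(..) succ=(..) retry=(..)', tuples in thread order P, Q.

state after step 2 := counter=3 r=(3,4) succ=(0,0) retry=(0,0)
step 3 (Q CAS): counter=3 r=(3,4) succ=(0,0) retry=(0,1)
step 4 (P CAS): counter=4 r=(3,4) succ=(1,0) retry=(0,1)

counter=4 r=(3,4) succ=(1,0) retry=(0,1)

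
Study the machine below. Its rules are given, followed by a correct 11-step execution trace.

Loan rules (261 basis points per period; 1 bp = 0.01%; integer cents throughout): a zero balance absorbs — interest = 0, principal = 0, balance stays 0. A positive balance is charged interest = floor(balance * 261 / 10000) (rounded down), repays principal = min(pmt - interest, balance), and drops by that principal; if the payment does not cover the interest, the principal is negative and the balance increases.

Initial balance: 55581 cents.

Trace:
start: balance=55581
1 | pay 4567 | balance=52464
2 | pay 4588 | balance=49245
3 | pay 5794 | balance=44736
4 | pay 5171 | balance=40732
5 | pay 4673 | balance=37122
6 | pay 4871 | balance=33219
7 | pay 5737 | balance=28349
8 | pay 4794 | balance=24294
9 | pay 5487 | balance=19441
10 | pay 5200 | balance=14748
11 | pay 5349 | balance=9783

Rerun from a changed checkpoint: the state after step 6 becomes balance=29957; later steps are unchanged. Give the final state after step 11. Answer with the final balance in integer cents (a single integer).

state after step 6 := balance=29957
7 | pay 5737 | balance=25001
8 | pay 4794 | balance=20859
9 | pay 5487 | balance=15916
10 | pay 5200 | balance=11131
11 | pay 5349 | balance=6072

6072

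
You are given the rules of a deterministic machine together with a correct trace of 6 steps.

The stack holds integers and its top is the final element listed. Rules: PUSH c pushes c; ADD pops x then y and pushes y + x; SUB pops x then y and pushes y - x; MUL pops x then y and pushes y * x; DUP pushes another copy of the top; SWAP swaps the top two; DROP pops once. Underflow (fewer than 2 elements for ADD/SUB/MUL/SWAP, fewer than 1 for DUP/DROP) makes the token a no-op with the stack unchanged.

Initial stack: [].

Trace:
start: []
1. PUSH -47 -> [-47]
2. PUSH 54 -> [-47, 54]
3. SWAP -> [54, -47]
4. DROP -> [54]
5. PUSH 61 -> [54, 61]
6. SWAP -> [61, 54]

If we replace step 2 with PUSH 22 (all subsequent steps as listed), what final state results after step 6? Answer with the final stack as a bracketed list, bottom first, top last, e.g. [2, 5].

(re-executing from step 2 with the substitution; state before step 2: [-47])
2. PUSH 22 -> [-47, 22]
3. SWAP -> [22, -47]
4. DROP -> [22]
5. PUSH 61 -> [22, 61]
6. SWAP -> [61, 22]

[61, 22]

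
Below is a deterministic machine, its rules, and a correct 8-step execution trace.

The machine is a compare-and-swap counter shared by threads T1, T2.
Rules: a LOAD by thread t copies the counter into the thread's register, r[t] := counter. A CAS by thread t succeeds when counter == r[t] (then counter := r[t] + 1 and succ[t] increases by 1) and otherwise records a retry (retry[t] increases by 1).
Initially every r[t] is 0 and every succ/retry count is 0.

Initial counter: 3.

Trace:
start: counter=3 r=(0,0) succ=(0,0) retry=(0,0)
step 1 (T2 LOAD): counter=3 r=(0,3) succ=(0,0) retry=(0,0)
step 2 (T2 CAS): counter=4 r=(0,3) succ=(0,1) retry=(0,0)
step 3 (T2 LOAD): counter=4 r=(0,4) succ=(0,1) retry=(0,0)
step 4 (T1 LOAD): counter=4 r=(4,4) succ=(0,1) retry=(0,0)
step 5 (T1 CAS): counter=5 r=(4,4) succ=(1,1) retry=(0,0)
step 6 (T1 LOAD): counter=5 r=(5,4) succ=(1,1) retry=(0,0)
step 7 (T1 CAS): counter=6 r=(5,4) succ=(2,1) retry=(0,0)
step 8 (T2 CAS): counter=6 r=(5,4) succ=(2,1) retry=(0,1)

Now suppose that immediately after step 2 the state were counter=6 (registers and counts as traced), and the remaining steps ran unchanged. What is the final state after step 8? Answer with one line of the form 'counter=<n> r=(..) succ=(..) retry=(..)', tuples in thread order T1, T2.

state after step 2 := counter=6 r=(0,3) succ=(0,1) retry=(0,0)
step 3 (T2 LOAD): counter=6 r=(0,6) succ=(0,1) retry=(0,0)
step 4 (T1 LOAD): counter=6 r=(6,6) succ=(0,1) retry=(0,0)
step 5 (T1 CAS): counter=7 r=(6,6) succ=(1,1) retry=(0,0)
step 6 (T1 LOAD): counter=7 r=(7,6) succ=(1,1) retry=(0,0)
step 7 (T1 CAS): counter=8 r=(7,6) succ=(2,1) retry=(0,0)
step 8 (T2 CAS): counter=8 r=(7,6) succ=(2,1) retry=(0,1)

counter=8 r=(7,6) succ=(2,1) retry=(0,1)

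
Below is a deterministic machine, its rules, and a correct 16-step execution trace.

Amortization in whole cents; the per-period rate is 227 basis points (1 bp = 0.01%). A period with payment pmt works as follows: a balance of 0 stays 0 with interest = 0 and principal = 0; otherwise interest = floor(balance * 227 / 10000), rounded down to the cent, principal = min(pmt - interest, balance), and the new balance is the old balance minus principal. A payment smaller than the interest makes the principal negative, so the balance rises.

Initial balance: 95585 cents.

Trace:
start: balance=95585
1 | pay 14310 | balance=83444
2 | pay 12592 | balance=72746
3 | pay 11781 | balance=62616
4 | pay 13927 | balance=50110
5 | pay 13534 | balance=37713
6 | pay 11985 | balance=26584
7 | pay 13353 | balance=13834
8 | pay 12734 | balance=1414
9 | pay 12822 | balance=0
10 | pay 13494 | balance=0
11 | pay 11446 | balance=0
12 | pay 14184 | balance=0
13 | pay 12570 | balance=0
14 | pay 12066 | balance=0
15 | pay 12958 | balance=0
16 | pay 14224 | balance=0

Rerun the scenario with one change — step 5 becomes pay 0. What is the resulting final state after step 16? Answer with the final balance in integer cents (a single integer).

(re-executing from step 5 with the substitution; state before step 5: balance=50110)
5 | pay 0 | balance=51247
6 | pay 11985 | balance=40425
7 | pay 13353 | balance=27989
8 | pay 12734 | balance=15890
9 | pay 12822 | balance=3428
10 | pay 13494 | balance=0
11 | pay 11446 | balance=0
12 | pay 14184 | balance=0
13 | pay 12570 | balance=0
14 | pay 12066 | balance=0
15 | pay 12958 | balance=0
16 | pay 14224 | balance=0

0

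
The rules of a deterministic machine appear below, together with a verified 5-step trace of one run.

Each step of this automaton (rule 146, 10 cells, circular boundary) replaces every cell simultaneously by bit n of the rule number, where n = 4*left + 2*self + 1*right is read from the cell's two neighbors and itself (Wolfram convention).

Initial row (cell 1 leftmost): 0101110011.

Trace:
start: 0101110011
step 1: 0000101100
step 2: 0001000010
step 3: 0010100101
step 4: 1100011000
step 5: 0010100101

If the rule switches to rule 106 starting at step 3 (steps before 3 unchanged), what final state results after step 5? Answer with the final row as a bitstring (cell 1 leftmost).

(re-executing steps 3..5 under rule 106; state before step 3: 0001000010)
step 3: 0010000100
step 4: 0100001000
step 5: 1000010000

1000010000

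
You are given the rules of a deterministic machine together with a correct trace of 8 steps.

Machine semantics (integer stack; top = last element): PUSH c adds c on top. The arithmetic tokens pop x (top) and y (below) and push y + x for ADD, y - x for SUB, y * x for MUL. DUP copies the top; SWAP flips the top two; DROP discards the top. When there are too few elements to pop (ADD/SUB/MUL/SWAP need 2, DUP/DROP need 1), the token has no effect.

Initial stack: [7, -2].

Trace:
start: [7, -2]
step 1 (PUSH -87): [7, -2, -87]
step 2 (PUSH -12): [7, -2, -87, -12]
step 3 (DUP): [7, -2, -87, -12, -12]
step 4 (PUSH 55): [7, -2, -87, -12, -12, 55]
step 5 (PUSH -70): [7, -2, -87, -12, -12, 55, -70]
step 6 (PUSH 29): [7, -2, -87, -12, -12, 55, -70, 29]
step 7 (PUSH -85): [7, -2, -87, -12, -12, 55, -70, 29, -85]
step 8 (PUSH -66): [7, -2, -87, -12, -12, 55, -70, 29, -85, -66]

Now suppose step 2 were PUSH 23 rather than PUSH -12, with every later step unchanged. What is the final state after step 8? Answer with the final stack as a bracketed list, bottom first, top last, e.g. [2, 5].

(re-executing from step 2 with the substitution; state before step 2: [7, -2, -87])
step 2 (PUSH 23): [7, -2, -87, 23]
step 3 (DUP): [7, -2, -87, 23, 23]
step 4 (PUSH 55): [7, -2, -87, 23, 23, 55]
step 5 (PUSH -70): [7, -2, -87, 23, 23, 55, -70]
step 6 (PUSH 29): [7, -2, -87, 23, 23, 55, -70, 29]
step 7 (PUSH -85): [7, -2, -87, 23, 23, 55, -70, 29, -85]
step 8 (PUSH -66): [7, -2, -87, 23, 23, 55, -70, 29, -85, -66]

[7, -2, -87, 23, 23, 55, -70, 29, -85, -66]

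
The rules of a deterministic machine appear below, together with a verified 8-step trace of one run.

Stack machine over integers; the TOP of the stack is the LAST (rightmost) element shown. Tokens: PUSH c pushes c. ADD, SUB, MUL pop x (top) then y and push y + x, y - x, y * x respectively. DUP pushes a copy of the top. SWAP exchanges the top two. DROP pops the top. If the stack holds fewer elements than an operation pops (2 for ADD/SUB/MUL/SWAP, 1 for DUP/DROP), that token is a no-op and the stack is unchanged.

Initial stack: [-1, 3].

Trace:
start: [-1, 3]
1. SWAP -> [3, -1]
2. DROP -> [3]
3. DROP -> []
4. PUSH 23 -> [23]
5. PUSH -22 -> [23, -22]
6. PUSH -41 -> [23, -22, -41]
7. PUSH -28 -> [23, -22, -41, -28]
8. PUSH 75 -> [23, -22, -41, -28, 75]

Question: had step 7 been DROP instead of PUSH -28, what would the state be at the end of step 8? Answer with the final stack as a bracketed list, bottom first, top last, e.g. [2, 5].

(re-executing from step 7 with the substitution; state before step 7: [23, -22, -41])
7. DROP -> [23, -22]
8. PUSH 75 -> [23, -22, 75]

[23, -22, 75]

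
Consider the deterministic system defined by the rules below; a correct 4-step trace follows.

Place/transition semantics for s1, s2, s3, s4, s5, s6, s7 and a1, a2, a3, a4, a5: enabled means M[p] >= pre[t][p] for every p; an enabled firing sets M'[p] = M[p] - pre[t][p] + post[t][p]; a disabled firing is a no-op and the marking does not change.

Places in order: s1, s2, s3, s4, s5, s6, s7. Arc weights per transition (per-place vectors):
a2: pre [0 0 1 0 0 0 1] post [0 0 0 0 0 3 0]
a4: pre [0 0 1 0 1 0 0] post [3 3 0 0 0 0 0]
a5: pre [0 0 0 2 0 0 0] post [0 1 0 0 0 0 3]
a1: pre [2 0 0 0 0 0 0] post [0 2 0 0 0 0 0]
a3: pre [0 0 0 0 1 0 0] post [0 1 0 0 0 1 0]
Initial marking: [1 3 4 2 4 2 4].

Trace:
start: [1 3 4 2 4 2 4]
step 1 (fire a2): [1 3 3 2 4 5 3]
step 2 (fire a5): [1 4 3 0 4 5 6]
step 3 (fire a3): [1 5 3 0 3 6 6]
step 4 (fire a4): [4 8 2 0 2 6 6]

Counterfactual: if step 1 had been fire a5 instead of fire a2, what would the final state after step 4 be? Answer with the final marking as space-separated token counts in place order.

(re-executing from step 1 with the substitution; state before step 1: [1 3 4 2 4 2 4])
step 1 (fire a5): [1 4 4 0 4 2 7]
step 2 (fire a5): [1 4 4 0 4 2 7]
step 3 (fire a3): [1 5 4 0 3 3 7]
step 4 (fire a4): [4 8 3 0 2 3 7]

4 8 3 0 2 3 7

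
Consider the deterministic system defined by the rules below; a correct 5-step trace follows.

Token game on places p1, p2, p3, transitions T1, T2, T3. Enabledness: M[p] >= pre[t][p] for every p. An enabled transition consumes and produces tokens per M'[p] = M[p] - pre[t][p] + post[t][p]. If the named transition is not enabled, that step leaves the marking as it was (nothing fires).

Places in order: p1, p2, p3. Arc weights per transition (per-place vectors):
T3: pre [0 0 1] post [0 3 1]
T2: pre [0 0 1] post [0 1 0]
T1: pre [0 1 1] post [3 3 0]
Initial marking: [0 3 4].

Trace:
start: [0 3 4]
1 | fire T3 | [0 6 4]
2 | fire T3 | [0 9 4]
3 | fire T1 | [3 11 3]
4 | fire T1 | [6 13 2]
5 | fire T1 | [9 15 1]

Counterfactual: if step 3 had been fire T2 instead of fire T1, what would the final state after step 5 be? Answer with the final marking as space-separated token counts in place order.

(re-executing from step 3 with the substitution; state before step 3: [0 9 4])
3 | fire T2 | [0 10 3]
4 | fire T1 | [3 12 2]
5 | fire T1 | [6 14 1]

6 14 1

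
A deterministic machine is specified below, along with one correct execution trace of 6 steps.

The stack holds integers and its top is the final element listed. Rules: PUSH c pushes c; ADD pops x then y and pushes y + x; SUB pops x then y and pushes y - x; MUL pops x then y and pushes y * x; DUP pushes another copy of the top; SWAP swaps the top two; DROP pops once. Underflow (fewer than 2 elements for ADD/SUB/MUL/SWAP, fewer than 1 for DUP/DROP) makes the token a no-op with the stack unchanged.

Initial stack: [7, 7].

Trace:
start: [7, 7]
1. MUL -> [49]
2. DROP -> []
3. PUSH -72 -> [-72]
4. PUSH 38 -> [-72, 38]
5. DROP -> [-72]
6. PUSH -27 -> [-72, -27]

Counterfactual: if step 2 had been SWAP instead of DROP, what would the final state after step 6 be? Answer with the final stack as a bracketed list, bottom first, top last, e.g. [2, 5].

(re-executing from step 2 with the substitution; state before step 2: [49])
2. SWAP -> [49]
3. PUSH -72 -> [49, -72]
4. PUSH 38 -> [49, -72, 38]
5. DROP -> [49, -72]
6. PUSH -27 -> [49, -72, -27]

[49, -72, -27]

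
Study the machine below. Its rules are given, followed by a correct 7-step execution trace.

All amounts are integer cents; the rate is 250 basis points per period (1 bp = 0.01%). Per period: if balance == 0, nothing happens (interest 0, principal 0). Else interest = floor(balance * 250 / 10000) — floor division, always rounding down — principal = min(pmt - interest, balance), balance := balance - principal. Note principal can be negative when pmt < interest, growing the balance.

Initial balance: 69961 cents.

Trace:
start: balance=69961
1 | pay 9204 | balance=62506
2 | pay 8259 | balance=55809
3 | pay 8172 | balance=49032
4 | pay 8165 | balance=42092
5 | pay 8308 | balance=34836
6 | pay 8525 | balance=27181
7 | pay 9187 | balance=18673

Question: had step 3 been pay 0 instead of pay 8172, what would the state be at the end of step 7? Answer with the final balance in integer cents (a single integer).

(re-executing from step 3 with the substitution; state before step 3: balance=55809)
3 | pay 0 | balance=57204
4 | pay 8165 | balance=50469
5 | pay 8308 | balance=43422
6 | pay 8525 | balance=35982
7 | pay 9187 | balance=27694

27694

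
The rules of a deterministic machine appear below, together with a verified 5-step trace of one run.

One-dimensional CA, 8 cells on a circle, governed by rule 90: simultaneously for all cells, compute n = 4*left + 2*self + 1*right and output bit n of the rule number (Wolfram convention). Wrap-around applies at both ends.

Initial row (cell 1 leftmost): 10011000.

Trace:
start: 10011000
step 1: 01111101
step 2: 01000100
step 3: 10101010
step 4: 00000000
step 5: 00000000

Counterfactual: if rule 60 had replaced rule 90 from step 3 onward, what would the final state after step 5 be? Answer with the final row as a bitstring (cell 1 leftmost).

(re-executing steps 3..5 under rule 60; state before step 3: 01000100)
step 3: 01100110
step 4: 01010101
step 5: 11111111

11111111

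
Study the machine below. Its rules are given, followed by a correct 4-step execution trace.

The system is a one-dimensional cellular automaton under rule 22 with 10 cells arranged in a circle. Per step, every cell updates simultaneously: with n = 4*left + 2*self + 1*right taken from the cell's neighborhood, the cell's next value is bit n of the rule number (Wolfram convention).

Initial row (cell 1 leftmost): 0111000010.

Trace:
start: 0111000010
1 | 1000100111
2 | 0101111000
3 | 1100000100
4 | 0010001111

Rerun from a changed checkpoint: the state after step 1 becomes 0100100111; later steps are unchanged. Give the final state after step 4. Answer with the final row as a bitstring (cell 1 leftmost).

1100001111

state after step 1 := 0100100111
2 | 0111111000
3 | 1000000100
4 | 1100001111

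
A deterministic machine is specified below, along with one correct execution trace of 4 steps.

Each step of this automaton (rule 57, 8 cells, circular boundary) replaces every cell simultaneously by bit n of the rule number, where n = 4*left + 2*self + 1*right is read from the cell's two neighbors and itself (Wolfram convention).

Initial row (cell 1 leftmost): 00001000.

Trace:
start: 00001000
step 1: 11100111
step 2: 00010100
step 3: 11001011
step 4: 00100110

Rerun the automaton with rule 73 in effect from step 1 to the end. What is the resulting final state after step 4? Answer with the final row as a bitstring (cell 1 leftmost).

00111110

(re-executing steps 1..4 under rule 73; state before step 1: 00001000)
step 1: 11100011
step 2: 00101010
step 3: 10000000
step 4: 00111110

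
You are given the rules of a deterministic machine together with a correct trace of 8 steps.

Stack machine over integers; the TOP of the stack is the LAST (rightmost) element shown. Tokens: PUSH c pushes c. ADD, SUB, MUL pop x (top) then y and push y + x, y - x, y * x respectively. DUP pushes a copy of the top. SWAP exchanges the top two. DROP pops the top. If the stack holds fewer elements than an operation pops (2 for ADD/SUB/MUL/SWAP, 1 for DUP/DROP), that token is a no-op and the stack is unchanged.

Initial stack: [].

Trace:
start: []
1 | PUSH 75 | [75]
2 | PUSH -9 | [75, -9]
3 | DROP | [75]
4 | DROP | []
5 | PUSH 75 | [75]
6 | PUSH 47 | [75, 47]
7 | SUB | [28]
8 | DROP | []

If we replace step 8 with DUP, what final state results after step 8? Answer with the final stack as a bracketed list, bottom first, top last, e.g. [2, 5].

[28, 28]

(re-executing from step 8 with the substitution; state before step 8: [28])
8 | DUP | [28, 28]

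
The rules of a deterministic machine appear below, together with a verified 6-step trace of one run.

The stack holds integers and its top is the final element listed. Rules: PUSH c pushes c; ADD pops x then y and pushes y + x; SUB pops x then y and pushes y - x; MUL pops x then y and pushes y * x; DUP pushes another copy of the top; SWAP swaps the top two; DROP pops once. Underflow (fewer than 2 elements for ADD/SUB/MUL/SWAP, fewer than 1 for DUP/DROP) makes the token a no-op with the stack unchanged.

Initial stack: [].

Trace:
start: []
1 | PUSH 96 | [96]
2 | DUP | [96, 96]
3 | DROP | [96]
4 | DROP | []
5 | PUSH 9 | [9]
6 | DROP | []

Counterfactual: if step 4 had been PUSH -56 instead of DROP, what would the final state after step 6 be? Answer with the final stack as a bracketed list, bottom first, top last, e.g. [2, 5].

(re-executing from step 4 with the substitution; state before step 4: [96])
4 | PUSH -56 | [96, -56]
5 | PUSH 9 | [96, -56, 9]
6 | DROP | [96, -56]

[96, -56]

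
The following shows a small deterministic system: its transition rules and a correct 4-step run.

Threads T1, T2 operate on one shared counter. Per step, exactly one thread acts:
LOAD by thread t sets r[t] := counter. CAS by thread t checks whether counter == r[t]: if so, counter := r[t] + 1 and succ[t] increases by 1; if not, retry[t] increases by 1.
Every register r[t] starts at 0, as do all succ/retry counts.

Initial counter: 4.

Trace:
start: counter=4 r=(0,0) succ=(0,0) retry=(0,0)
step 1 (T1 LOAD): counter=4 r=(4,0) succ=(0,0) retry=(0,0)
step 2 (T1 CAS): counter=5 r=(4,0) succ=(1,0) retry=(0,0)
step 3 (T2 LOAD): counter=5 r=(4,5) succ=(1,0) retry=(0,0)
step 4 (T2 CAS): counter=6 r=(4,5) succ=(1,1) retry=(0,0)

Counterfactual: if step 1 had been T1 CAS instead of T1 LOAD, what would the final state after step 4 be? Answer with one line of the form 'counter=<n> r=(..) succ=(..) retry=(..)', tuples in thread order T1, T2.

(re-executing from step 1 with the substitution; state before step 1: counter=4 r=(0,0) succ=(0,0) retry=(0,0))
step 1 (T1 CAS): counter=4 r=(0,0) succ=(0,0) retry=(1,0)
step 2 (T1 CAS): counter=4 r=(0,0) succ=(0,0) retry=(2,0)
step 3 (T2 LOAD): counter=4 r=(0,4) succ=(0,0) retry=(2,0)
step 4 (T2 CAS): counter=5 r=(0,4) succ=(0,1) retry=(2,0)

counter=5 r=(0,4) succ=(0,1) retry=(2,0)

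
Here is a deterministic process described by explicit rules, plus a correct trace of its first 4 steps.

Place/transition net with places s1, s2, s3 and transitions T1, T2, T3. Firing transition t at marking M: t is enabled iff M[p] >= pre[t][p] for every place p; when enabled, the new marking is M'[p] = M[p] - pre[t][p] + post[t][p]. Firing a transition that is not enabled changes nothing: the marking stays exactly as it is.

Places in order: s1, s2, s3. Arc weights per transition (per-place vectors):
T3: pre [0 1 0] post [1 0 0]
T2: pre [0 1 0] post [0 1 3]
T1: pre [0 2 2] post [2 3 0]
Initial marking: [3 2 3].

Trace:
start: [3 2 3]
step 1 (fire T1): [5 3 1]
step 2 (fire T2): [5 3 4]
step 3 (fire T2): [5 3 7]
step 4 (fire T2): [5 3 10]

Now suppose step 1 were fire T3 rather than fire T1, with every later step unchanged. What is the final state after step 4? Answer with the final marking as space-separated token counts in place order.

(re-executing from step 1 with the substitution; state before step 1: [3 2 3])
step 1 (fire T3): [4 1 3]
step 2 (fire T2): [4 1 6]
step 3 (fire T2): [4 1 9]
step 4 (fire T2): [4 1 12]

4 1 12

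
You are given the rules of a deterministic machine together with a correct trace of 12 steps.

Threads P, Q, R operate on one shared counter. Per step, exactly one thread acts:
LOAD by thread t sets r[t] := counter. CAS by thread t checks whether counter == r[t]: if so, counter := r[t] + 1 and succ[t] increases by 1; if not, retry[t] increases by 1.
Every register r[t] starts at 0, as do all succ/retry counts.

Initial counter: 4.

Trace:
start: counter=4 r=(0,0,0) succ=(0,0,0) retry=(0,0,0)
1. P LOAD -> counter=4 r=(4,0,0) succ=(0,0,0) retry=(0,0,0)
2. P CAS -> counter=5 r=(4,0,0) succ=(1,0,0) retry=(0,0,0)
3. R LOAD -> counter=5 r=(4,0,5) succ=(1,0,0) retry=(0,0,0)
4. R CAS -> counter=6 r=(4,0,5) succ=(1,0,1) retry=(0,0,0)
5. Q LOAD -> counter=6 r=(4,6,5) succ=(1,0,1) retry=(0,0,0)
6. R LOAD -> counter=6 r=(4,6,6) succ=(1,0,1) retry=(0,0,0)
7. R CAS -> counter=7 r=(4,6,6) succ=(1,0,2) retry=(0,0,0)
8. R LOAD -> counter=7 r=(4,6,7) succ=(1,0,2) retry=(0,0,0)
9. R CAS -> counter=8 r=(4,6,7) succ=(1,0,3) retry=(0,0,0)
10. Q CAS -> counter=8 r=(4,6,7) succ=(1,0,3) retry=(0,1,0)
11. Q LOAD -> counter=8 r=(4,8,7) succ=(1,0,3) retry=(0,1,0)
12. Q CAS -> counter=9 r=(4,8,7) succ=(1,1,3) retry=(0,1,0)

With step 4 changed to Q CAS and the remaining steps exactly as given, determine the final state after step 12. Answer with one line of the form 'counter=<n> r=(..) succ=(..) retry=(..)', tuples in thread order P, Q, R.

counter=8 r=(4,7,6) succ=(1,1,2) retry=(0,2,0)

(re-executing from step 4 with the substitution; state before step 4: counter=5 r=(4,0,5) succ=(1,0,0) retry=(0,0,0))
4. Q CAS -> counter=5 r=(4,0,5) succ=(1,0,0) retry=(0,1,0)
5. Q LOAD -> counter=5 r=(4,5,5) succ=(1,0,0) retry=(0,1,0)
6. R LOAD -> counter=5 r=(4,5,5) succ=(1,0,0) retry=(0,1,0)
7. R CAS -> counter=6 r=(4,5,5) succ=(1,0,1) retry=(0,1,0)
8. R LOAD -> counter=6 r=(4,5,6) succ=(1,0,1) retry=(0,1,0)
9. R CAS -> counter=7 r=(4,5,6) succ=(1,0,2) retry=(0,1,0)
10. Q CAS -> counter=7 r=(4,5,6) succ=(1,0,2) retry=(0,2,0)
11. Q LOAD -> counter=7 r=(4,7,6) succ=(1,0,2) retry=(0,2,0)
12. Q CAS -> counter=8 r=(4,7,6) succ=(1,1,2) retry=(0,2,0)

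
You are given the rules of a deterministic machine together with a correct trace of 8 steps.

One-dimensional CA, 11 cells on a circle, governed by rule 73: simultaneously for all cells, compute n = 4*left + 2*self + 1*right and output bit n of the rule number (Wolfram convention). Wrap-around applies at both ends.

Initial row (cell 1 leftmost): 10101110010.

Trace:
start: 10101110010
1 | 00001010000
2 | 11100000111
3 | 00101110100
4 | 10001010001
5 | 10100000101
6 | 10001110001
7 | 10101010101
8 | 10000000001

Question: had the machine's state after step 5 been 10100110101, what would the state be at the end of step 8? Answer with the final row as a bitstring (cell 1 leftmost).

10110110001

state after step 5 := 10100110101
6 | 10000110001
7 | 10110110101
8 | 10110110001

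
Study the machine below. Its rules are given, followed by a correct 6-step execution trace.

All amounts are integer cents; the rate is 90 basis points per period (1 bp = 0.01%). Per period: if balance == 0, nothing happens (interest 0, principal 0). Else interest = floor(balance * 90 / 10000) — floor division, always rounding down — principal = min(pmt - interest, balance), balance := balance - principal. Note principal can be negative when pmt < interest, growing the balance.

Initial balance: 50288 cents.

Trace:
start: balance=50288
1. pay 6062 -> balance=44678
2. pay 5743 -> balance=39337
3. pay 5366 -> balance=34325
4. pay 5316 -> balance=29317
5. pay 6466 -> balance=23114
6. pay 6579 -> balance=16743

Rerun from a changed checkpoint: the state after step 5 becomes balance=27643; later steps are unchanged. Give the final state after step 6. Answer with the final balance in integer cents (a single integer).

state after step 5 := balance=27643
6. pay 6579 -> balance=21312

21312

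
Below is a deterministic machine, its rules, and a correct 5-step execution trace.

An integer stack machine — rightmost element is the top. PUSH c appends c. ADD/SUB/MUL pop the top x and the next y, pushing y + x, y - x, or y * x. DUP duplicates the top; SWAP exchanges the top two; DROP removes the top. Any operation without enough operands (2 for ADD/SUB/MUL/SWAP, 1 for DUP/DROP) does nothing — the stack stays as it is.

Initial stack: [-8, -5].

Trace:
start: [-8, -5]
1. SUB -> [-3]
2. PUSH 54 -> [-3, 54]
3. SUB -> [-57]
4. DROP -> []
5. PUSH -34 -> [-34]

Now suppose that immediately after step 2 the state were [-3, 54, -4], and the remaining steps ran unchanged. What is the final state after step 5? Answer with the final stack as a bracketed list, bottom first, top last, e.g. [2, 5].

[-3, -34]

state after step 2 := [-3, 54, -4]
3. SUB -> [-3, 58]
4. DROP -> [-3]
5. PUSH -34 -> [-3, -34]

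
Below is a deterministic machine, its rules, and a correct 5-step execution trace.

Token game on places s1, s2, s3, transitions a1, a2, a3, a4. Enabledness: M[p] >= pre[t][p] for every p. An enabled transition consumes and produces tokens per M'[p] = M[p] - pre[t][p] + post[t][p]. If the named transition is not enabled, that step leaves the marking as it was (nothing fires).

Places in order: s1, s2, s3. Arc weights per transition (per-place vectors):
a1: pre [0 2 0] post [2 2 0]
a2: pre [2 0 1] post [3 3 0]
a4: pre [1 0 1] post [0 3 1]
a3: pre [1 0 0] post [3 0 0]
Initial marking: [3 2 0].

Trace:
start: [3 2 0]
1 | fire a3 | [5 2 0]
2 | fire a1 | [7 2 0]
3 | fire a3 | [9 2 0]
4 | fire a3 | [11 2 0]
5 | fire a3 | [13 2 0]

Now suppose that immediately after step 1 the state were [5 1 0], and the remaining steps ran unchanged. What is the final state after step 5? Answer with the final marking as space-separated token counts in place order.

state after step 1 := [5 1 0]
2 | fire a1 | [5 1 0]
3 | fire a3 | [7 1 0]
4 | fire a3 | [9 1 0]
5 | fire a3 | [11 1 0]

11 1 0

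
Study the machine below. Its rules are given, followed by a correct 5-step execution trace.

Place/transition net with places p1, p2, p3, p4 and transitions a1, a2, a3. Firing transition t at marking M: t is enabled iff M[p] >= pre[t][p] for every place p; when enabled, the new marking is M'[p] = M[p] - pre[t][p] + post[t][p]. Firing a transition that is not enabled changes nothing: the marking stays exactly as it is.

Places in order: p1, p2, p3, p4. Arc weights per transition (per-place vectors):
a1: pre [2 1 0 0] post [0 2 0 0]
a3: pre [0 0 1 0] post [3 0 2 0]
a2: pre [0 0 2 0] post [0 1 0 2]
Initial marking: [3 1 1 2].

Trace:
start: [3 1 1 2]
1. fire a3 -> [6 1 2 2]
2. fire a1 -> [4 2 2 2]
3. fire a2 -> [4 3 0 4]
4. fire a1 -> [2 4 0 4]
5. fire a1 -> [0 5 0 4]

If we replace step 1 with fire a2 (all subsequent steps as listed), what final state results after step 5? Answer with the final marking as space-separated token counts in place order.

(re-executing from step 1 with the substitution; state before step 1: [3 1 1 2])
1. fire a2 -> [3 1 1 2]
2. fire a1 -> [1 2 1 2]
3. fire a2 -> [1 2 1 2]
4. fire a1 -> [1 2 1 2]
5. fire a1 -> [1 2 1 2]

1 2 1 2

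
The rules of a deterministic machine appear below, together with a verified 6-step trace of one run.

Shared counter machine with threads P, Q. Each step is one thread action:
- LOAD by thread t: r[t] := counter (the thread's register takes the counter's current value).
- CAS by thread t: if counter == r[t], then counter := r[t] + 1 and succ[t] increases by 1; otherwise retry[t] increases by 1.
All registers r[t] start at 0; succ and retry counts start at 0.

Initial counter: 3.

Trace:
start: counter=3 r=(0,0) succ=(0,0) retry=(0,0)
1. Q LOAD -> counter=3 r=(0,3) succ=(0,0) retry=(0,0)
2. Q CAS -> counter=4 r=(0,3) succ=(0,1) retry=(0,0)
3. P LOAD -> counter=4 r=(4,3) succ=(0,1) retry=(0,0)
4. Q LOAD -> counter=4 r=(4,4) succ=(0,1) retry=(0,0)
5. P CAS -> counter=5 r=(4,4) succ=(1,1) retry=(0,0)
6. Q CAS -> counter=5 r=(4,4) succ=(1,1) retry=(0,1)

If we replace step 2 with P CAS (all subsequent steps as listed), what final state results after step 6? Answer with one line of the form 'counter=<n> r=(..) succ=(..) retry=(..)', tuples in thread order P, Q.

(re-executing from step 2 with the substitution; state before step 2: counter=3 r=(0,3) succ=(0,0) retry=(0,0))
2. P CAS -> counter=3 r=(0,3) succ=(0,0) retry=(1,0)
3. P LOAD -> counter=3 r=(3,3) succ=(0,0) retry=(1,0)
4. Q LOAD -> counter=3 r=(3,3) succ=(0,0) retry=(1,0)
5. P CAS -> counter=4 r=(3,3) succ=(1,0) retry=(1,0)
6. Q CAS -> counter=4 r=(3,3) succ=(1,0) retry=(1,1)

counter=4 r=(3,3) succ=(1,0) retry=(1,1)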